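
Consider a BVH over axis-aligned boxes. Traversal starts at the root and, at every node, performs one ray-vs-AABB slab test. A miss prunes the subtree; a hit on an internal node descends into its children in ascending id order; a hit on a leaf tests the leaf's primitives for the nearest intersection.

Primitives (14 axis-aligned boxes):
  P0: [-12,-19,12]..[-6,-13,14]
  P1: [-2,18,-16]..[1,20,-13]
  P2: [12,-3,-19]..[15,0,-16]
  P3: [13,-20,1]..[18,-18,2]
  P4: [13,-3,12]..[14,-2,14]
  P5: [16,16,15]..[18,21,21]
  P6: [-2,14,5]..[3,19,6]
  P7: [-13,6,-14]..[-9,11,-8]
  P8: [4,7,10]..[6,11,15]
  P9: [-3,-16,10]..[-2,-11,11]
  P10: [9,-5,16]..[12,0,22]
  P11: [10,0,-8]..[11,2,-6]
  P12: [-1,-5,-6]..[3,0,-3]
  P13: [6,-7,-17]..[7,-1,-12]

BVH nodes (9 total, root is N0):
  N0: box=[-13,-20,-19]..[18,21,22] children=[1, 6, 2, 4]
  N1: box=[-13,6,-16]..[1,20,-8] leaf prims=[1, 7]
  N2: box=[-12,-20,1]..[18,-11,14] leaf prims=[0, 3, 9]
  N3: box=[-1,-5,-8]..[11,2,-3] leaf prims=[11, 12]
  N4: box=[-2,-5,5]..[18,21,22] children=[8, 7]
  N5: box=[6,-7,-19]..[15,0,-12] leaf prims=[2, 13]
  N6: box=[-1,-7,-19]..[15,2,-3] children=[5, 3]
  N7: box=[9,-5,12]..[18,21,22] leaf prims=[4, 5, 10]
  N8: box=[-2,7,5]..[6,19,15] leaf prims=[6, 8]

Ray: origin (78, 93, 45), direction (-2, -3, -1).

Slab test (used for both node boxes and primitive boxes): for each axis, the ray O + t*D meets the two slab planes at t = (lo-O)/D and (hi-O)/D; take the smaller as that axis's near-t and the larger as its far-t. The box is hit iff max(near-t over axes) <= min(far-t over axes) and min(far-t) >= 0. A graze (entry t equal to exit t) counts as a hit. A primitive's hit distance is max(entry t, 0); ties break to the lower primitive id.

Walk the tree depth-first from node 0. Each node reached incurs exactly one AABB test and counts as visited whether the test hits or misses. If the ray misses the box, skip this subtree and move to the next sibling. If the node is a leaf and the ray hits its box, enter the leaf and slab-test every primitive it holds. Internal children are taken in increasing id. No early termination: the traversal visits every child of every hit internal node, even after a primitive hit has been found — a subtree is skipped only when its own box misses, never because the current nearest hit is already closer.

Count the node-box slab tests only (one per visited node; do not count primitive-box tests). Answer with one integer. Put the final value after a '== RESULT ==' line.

Walk:
N0 x:[30,91/2] y:[24,113/3] z:[23,64] -> hit [30,113/3], descend [1, 2, 4, 6]
  N1 x:[77/2,91/2] y:[73/3,29] z:[53,61] -> miss, prune
  N2 x:[30,45] y:[104/3,113/3] z:[31,44] -> hit [104/3,113/3] leaf, test {P0(miss), P3(miss), P9(miss)}
  N4 x:[30,40] y:[24,98/3] z:[23,40] -> hit [30,98/3], descend [7, 8]
    N7 x:[30,69/2] y:[24,98/3] z:[23,33] -> hit [30,98/3] leaf, test {P4@t=32, P5(miss), P10(miss)}
    N8 x:[36,40] y:[74/3,86/3] z:[30,40] -> miss, prune
  N6 x:[63/2,79/2] y:[91/3,100/3] z:[48,64] -> miss, prune

Visited [0, 1, 2, 4, 7, 8, 6]. Tests: 7 box, 2 leaf. Nearest: P4.

== RESULT ==
7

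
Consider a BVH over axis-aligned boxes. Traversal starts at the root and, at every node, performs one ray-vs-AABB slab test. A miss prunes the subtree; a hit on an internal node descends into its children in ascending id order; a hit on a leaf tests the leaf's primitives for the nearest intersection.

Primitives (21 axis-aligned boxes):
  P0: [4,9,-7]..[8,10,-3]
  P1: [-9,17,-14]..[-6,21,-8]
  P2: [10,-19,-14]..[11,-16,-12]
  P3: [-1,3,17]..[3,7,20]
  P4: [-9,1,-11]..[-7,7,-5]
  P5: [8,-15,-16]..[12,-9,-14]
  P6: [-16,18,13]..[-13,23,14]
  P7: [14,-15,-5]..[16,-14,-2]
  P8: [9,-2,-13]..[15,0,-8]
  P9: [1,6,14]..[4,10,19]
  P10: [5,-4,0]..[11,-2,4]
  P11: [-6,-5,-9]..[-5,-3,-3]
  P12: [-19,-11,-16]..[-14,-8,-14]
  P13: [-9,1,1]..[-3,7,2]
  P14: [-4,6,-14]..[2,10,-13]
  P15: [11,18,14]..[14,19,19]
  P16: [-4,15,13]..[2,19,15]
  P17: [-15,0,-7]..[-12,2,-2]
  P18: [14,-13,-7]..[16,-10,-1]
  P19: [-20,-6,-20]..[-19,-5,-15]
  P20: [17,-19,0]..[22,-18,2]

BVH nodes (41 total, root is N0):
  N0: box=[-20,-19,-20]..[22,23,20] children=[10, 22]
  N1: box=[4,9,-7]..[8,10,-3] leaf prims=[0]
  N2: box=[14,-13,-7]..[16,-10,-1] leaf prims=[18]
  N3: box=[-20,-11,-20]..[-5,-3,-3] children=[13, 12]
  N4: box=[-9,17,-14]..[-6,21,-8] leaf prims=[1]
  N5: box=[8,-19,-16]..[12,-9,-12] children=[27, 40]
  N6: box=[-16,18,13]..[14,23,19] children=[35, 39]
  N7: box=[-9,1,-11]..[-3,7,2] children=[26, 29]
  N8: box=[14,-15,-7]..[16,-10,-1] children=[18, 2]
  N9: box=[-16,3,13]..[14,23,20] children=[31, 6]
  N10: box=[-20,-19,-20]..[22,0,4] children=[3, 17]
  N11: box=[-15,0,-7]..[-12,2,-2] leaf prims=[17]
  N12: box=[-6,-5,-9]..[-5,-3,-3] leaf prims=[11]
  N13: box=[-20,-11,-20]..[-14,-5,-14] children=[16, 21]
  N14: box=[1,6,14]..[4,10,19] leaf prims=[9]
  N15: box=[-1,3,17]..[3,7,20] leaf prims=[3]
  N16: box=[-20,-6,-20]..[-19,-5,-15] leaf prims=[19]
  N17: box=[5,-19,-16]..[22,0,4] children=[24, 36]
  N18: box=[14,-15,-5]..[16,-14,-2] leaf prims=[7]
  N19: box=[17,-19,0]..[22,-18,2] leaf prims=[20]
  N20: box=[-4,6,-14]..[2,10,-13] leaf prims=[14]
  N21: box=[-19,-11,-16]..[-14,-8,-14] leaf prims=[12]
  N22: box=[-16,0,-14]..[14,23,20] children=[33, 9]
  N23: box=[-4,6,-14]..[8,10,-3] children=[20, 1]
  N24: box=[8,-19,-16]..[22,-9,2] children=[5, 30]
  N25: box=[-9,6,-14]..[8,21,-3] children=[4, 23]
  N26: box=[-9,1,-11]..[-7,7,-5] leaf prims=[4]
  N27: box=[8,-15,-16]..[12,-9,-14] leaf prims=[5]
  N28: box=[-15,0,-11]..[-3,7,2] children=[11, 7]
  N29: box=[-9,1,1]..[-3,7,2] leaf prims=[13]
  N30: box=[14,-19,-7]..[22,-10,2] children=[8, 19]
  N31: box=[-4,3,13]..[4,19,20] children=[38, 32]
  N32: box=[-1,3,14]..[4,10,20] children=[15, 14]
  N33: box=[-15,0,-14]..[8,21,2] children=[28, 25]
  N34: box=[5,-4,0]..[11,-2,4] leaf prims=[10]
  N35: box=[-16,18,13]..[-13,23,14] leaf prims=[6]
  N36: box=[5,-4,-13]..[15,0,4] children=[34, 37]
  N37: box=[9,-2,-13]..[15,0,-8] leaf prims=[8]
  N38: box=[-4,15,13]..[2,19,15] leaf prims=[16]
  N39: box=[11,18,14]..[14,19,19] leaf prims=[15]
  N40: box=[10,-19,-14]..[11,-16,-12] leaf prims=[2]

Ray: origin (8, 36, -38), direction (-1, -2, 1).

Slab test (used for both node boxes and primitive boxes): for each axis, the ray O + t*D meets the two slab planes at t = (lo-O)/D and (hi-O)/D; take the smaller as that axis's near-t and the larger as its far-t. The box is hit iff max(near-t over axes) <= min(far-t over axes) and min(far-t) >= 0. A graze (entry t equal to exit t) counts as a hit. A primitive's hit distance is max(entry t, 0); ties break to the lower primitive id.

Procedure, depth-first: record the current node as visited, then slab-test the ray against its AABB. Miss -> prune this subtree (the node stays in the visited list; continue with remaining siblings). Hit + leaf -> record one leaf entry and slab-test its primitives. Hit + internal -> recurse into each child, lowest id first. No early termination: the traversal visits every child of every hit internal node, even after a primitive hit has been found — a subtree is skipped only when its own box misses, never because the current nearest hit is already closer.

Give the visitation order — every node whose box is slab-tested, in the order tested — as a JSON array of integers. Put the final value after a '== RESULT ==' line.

Trace the traversal:
N0 x:[-14,28] y:[13/2,55/2] z:[18,58] -> hit [18,55/2], descend [10, 22]
  N10 x:[-14,28] y:[18,55/2] z:[18,42] -> hit [18,55/2], descend [3, 17]
    N3 x:[13,28] y:[39/2,47/2] z:[18,35] -> hit [39/2,47/2], descend [12, 13]
      N12 x:[13,14] y:[39/2,41/2] z:[29,35] -> miss, prune
      N13 x:[22,28] y:[41/2,47/2] z:[18,24] -> hit [22,47/2], descend [16, 21]
        N16 x:[27,28] y:[41/2,21] z:[18,23] -> miss, prune
        N21 x:[22,27] y:[22,47/2] z:[22,24] -> hit [22,47/2] leaf, test {P12@t=22}
    N17 x:[-14,3] y:[18,55/2] z:[22,42] -> miss, prune
  N22 x:[-6,24] y:[13/2,18] z:[24,58] -> miss, prune

9 AABB tests over nodes [0, 10, 3, 12, 13, 16, 21, 17, 22]; 1 leaf entered; closest P12.

== RESULT ==
[0, 10, 3, 12, 13, 16, 21, 17, 22]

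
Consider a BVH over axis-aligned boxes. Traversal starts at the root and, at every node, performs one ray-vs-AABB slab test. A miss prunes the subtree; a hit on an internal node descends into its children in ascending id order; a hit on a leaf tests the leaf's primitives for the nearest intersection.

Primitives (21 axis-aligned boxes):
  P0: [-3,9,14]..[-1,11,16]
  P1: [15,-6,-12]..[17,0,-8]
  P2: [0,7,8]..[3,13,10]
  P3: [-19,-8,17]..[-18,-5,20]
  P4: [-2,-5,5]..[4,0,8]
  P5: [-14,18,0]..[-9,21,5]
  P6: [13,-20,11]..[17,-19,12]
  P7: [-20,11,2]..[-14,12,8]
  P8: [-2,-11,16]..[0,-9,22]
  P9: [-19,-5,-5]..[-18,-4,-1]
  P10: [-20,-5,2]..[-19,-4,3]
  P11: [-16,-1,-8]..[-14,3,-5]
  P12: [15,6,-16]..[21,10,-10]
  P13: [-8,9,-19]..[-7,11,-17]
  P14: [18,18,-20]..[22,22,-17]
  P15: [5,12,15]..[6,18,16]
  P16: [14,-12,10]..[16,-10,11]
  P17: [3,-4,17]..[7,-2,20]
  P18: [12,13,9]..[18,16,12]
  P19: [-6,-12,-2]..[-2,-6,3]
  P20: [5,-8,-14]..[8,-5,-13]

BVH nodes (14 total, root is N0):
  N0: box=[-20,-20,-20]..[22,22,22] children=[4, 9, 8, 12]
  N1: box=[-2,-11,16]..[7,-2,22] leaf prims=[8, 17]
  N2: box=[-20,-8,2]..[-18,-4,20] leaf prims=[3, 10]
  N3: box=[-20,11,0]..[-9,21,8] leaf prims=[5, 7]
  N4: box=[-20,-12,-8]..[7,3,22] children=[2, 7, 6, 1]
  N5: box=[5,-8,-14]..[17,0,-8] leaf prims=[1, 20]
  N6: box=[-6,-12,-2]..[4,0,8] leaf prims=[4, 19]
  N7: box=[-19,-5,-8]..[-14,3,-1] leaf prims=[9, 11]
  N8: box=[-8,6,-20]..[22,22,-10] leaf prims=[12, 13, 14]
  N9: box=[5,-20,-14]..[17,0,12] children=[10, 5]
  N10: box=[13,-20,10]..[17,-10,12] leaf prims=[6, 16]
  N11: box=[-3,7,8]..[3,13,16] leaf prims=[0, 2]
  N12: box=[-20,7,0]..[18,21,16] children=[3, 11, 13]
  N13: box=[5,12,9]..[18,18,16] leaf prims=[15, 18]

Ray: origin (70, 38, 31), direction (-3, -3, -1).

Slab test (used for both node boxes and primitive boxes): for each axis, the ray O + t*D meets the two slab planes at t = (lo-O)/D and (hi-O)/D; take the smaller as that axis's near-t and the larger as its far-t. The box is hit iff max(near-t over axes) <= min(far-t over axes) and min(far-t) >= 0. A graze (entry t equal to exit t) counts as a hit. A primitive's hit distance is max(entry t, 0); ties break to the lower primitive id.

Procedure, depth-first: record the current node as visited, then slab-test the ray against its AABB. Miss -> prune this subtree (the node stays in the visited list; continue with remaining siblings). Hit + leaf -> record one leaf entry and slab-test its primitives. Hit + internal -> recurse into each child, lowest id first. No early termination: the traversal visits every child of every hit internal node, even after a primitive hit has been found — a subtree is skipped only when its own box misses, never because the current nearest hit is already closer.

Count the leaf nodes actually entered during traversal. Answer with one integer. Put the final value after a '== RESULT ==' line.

Walk:
N0 x:[16,30] y:[16/3,58/3] z:[9,51] -> hit [16,58/3], descend [4, 8, 9, 12]
  N4 x:[21,30] y:[35/3,50/3] z:[9,39] -> miss, prune
  N8 x:[16,26] y:[16/3,32/3] z:[41,51] -> miss, prune
  N9 x:[53/3,65/3] y:[38/3,58/3] z:[19,45] -> hit [19,58/3], descend [5, 10]
    N5 x:[53/3,65/3] y:[38/3,46/3] z:[39,45] -> miss, prune
    N10 x:[53/3,19] y:[16,58/3] z:[19,21] -> hit [19,19] leaf, test {P6@t=19, P16(miss)}
  N12 x:[52/3,30] y:[17/3,31/3] z:[15,31] -> miss, prune

7 AABB tests over nodes [0, 4, 8, 9, 5, 10, 12]; 1 leaf entered; closest P6.

== RESULT ==
1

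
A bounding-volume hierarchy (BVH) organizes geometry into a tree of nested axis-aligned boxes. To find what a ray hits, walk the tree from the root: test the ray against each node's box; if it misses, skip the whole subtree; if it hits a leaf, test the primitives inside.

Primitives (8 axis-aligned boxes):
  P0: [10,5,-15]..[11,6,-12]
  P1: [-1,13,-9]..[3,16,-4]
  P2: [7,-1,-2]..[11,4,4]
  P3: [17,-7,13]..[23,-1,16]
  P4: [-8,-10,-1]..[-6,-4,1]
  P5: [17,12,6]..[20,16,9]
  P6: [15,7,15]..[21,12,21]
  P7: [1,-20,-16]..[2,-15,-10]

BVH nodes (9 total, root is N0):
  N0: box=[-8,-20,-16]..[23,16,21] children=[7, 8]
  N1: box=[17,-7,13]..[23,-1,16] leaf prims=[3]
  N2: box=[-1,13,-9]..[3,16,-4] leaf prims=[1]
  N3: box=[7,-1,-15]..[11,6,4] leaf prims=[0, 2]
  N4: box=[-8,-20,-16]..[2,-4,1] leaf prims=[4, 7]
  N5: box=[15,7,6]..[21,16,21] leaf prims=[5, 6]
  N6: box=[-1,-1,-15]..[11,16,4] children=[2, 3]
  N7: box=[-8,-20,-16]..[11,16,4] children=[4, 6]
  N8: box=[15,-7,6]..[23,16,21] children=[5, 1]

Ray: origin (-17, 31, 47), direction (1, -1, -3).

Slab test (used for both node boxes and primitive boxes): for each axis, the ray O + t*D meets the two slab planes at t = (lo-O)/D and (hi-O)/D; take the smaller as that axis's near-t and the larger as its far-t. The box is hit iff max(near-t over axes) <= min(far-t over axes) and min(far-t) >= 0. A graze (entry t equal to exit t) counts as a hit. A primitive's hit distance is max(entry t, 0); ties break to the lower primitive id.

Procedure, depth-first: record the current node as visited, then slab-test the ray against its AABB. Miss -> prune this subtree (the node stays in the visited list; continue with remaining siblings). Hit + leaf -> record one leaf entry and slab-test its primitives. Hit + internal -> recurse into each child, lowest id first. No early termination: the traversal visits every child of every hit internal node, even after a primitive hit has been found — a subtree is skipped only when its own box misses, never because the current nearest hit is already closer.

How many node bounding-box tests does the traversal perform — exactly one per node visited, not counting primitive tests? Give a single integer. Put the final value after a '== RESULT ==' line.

Traverse from the root:
N0 x:[9,40] y:[15,51] z:[26/3,21] -> hit [15,21], descend [7, 8]
  N7 x:[9,28] y:[15,51] z:[43/3,21] -> hit [15,21], descend [4, 6]
    N4 x:[9,19] y:[35,51] z:[46/3,21] -> miss, prune
    N6 x:[16,28] y:[15,32] z:[43/3,62/3] -> hit [16,62/3], descend [2, 3]
      N2 x:[16,20] y:[15,18] z:[17,56/3] -> hit [17,18] leaf, test {P1@t=17}
      N3 x:[24,28] y:[25,32] z:[43/3,62/3] -> miss, prune
  N8 x:[32,40] y:[15,38] z:[26/3,41/3] -> miss, prune

order=[0, 7, 4, 6, 2, 3, 8]  |boxes|=7  |leaves|=1  hit=P1

== RESULT ==
7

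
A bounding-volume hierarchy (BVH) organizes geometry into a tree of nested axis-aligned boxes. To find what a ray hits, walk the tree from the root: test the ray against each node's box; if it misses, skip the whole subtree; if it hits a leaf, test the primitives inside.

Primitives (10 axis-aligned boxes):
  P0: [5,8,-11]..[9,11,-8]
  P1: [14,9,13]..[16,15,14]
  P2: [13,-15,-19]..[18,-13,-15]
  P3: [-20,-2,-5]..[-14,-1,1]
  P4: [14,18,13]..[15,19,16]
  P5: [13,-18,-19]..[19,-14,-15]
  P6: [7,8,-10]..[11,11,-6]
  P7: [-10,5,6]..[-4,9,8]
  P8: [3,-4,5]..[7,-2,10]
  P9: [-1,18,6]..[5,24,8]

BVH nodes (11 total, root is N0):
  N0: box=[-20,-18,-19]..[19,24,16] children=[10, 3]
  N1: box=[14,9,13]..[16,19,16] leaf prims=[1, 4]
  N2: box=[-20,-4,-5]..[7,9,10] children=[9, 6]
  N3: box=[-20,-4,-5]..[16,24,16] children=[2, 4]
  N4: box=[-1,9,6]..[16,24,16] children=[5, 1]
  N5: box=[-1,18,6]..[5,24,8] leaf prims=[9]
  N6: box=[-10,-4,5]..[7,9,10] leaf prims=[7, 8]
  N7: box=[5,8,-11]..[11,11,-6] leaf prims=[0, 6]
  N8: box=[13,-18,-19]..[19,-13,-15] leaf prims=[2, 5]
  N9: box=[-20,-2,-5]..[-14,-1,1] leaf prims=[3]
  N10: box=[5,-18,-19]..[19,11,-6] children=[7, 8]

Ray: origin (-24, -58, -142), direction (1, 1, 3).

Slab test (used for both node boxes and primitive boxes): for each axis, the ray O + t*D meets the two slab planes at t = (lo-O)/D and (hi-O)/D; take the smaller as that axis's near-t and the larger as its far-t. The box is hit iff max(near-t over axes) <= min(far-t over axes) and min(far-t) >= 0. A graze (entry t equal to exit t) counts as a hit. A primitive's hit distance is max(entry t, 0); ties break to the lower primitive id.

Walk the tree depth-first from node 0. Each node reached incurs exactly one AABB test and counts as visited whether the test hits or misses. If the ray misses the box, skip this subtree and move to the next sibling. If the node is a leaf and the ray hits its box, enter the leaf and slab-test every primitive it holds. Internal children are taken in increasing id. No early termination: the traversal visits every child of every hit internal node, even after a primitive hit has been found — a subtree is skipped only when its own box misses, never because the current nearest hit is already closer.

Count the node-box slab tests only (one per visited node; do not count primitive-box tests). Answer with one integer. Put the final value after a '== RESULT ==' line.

Trace the traversal:
N0 x:[4,43] y:[40,82] z:[41,158/3] -> hit [41,43], descend [3, 10]
  N3 x:[4,40] y:[54,82] z:[137/3,158/3] -> miss, prune
  N10 x:[29,43] y:[40,69] z:[41,136/3] -> hit [41,43], descend [7, 8]
    N7 x:[29,35] y:[66,69] z:[131/3,136/3] -> miss, prune
    N8 x:[37,43] y:[40,45] z:[41,127/3] -> hit [41,127/3] leaf, test {P2(miss), P5@t=41}

Summary -> nodes [0, 3, 10, 7, 8]; box-tests=5; leaf-entries=1; first=P5

== RESULT ==
5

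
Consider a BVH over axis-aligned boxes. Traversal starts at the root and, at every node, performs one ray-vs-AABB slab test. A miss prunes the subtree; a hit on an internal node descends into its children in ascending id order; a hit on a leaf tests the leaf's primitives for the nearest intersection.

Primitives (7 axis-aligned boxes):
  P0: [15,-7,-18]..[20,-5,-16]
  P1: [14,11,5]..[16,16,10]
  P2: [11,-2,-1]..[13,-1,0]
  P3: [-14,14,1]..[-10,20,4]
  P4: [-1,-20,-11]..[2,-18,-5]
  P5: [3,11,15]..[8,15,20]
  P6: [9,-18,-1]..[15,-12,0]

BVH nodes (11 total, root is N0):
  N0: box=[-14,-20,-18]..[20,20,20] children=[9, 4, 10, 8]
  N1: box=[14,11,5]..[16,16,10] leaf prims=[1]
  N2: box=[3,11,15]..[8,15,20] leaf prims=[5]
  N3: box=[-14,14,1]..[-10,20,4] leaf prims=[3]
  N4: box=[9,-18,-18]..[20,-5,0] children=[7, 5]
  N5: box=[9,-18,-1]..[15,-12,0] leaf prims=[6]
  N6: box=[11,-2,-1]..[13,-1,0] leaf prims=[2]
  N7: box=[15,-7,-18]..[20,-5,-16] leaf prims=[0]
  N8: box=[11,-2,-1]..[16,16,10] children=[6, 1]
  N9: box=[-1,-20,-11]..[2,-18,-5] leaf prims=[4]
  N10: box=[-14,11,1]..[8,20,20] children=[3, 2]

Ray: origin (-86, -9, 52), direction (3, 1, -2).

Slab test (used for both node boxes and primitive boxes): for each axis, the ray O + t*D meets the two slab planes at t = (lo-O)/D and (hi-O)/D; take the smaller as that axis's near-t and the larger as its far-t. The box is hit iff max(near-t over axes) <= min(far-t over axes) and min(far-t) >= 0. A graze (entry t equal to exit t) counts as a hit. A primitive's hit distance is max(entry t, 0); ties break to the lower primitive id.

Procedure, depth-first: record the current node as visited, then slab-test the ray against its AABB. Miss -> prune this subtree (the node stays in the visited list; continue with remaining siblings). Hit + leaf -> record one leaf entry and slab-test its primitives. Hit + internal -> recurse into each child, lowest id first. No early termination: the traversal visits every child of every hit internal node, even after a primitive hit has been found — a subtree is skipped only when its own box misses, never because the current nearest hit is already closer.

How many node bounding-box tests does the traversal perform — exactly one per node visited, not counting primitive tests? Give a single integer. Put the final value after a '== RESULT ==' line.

Trace the traversal:
N0 x:[24,106/3] y:[-11,29] z:[16,35] -> hit [24,29], descend [4, 8, 9, 10]
  N4 x:[95/3,106/3] y:[-9,4] z:[26,35] -> miss, prune
  N8 x:[97/3,34] y:[7,25] z:[21,53/2] -> miss, prune
  N9 x:[85/3,88/3] y:[-11,-9] z:[57/2,63/2] -> miss, prune
  N10 x:[24,94/3] y:[20,29] z:[16,51/2] -> hit [24,51/2], descend [2, 3]
    N2 x:[89/3,94/3] y:[20,24] z:[16,37/2] -> miss, prune
    N3 x:[24,76/3] y:[23,29] z:[24,51/2] -> hit [24,76/3] leaf, test {P3@t=24}

order=[0, 4, 8, 9, 10, 2, 3]  |boxes|=7  |leaves|=1  hit=P3

== RESULT ==
7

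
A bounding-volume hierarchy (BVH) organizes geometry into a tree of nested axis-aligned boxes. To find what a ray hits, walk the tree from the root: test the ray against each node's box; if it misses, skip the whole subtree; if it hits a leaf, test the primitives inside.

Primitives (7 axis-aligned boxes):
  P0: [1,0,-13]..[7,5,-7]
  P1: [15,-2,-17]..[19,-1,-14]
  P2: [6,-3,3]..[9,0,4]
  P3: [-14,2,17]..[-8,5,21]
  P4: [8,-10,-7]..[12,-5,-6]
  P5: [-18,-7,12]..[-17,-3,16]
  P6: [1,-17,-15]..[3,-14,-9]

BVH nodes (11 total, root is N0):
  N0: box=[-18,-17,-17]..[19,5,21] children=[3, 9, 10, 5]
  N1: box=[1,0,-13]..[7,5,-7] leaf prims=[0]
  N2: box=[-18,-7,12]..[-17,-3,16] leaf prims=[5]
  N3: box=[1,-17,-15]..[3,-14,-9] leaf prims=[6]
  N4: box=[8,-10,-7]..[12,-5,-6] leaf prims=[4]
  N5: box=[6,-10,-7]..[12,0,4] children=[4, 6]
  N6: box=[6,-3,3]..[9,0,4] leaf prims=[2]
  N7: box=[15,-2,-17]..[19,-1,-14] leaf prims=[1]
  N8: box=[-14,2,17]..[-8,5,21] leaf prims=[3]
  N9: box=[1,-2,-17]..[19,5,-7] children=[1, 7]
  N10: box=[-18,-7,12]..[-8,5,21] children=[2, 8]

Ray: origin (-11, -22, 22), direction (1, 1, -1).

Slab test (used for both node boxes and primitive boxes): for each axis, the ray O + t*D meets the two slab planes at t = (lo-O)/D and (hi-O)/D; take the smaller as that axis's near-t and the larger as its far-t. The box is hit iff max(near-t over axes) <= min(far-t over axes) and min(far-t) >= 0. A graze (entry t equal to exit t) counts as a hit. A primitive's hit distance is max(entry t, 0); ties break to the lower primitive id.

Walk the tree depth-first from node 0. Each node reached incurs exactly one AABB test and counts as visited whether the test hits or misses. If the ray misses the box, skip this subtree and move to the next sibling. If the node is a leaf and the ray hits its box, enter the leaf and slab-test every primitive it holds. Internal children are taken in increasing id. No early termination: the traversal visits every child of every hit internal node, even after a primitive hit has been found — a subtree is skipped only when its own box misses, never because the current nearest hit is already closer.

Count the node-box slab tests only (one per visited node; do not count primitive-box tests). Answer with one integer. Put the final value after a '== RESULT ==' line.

Traverse from the root:
N0 x:[-7,30] y:[5,27] z:[1,39] -> hit [5,27], descend [3, 5, 9, 10]
  N3 x:[12,14] y:[5,8] z:[31,37] -> miss, prune
  N5 x:[17,23] y:[12,22] z:[18,29] -> hit [18,22], descend [4, 6]
    N4 x:[19,23] y:[12,17] z:[28,29] -> miss, prune
    N6 x:[17,20] y:[19,22] z:[18,19] -> hit [19,19] leaf, test {P2@t=19}
  N9 x:[12,30] y:[20,27] z:[29,39] -> miss, prune
  N10 x:[-7,3] y:[15,27] z:[1,10] -> miss, prune

Summary -> nodes [0, 3, 5, 4, 6, 9, 10]; box-tests=7; leaf-entries=1; first=P2

== RESULT ==
7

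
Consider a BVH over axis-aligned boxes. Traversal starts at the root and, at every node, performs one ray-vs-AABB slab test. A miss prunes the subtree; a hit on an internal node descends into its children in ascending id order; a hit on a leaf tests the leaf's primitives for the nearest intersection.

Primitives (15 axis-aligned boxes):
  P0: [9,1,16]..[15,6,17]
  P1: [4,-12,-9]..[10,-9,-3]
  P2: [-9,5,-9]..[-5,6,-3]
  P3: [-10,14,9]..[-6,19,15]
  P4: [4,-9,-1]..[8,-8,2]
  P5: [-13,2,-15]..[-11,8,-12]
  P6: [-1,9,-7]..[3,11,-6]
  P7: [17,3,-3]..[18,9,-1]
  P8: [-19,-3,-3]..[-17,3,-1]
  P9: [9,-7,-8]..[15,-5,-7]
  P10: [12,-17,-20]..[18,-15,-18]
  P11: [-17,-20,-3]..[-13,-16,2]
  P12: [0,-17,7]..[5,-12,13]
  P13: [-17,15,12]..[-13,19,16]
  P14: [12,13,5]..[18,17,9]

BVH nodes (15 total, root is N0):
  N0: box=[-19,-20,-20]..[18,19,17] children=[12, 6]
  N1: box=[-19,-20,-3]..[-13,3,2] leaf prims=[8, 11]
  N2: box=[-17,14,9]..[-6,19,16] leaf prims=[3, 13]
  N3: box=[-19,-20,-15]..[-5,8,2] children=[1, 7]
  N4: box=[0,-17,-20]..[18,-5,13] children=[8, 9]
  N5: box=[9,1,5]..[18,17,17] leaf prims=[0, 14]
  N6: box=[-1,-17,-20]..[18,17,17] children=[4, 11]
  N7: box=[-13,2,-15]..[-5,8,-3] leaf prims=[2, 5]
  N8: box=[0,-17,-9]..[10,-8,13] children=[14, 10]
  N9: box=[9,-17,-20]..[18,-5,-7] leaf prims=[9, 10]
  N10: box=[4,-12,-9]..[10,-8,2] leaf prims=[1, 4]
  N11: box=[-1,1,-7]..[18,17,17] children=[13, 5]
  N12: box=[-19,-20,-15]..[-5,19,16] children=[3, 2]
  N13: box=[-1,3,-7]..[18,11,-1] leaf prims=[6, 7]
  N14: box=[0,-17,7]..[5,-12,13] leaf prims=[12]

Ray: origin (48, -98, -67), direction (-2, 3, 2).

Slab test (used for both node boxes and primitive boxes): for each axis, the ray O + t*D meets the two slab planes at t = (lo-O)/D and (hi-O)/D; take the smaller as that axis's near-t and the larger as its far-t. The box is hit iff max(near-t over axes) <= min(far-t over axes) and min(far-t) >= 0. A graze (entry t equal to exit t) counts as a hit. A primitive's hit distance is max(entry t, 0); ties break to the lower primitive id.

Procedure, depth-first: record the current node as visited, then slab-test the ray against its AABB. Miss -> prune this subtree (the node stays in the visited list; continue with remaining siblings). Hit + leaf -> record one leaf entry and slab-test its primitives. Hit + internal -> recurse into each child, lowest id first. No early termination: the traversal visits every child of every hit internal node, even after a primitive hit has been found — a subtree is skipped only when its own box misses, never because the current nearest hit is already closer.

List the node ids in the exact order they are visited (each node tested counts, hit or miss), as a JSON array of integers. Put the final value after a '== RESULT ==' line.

Trace the traversal:
N0 x:[15,67/2] y:[26,39] z:[47/2,42] -> hit [26,67/2], descend [6, 12]
  N6 x:[15,49/2] y:[27,115/3] z:[47/2,42] -> miss, prune
  N12 x:[53/2,67/2] y:[26,39] z:[26,83/2] -> hit [53/2,67/2], descend [2, 3]
    N2 x:[27,65/2] y:[112/3,39] z:[38,83/2] -> miss, prune
    N3 x:[53/2,67/2] y:[26,106/3] z:[26,69/2] -> hit [53/2,67/2], descend [1, 7]
      N1 x:[61/2,67/2] y:[26,101/3] z:[32,69/2] -> hit [32,67/2] leaf, test {P8@t=65/2, P11(miss)}
      N7 x:[53/2,61/2] y:[100/3,106/3] z:[26,32] -> miss, prune

Visited [0, 6, 12, 2, 3, 1, 7]. Tests: 7 box, 1 leaf. Nearest: P8.

== RESULT ==
[0, 6, 12, 2, 3, 1, 7]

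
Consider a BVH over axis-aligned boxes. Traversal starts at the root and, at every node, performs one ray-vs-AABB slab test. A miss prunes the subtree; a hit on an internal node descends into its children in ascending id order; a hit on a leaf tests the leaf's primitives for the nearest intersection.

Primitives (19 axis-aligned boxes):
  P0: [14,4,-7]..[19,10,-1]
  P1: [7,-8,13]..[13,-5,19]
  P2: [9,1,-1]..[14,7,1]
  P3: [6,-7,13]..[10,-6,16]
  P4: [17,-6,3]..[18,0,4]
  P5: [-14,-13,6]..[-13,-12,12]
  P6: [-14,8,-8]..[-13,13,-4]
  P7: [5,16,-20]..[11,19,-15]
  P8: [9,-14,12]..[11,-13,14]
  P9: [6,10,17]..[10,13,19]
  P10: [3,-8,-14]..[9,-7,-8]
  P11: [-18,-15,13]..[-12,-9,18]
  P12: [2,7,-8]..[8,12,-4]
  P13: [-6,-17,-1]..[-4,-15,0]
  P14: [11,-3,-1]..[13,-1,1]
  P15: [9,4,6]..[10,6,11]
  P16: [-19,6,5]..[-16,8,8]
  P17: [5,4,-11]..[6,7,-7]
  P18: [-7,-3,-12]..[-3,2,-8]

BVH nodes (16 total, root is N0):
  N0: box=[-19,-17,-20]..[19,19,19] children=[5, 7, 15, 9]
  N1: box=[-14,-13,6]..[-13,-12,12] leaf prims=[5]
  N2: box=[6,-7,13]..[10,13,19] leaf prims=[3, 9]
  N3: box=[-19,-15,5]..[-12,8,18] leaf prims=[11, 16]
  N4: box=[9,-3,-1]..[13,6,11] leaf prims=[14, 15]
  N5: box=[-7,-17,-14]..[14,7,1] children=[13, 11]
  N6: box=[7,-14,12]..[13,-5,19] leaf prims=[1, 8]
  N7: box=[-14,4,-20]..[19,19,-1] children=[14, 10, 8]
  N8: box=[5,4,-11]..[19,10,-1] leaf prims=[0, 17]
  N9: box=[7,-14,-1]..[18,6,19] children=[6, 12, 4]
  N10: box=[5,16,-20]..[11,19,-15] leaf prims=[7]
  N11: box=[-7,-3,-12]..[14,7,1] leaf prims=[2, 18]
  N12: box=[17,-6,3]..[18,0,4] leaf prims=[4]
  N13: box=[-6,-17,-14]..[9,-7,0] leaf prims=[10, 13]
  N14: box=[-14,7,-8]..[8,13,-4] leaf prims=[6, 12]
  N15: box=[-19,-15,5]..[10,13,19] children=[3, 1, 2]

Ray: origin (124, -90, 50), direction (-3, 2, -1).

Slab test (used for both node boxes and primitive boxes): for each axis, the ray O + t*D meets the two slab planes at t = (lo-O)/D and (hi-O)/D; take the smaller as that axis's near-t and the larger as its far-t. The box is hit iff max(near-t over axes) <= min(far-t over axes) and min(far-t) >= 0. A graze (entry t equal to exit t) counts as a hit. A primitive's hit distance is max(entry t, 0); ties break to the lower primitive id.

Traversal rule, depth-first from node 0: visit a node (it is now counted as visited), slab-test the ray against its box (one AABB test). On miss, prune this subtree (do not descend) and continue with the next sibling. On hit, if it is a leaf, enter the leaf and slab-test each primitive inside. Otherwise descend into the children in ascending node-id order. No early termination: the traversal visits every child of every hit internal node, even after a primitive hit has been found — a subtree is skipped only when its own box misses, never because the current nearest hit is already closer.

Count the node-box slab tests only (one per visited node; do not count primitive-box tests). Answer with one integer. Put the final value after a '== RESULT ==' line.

Walk:
N0 x:[35,143/3] y:[73/2,109/2] z:[31,70] -> hit [73/2,143/3], descend [5, 7, 9, 15]
  N5 x:[110/3,131/3] y:[73/2,97/2] z:[49,64] -> miss, prune
  N7 x:[35,46] y:[47,109/2] z:[51,70] -> miss, prune
  N9 x:[106/3,39] y:[38,48] z:[31,51] -> hit [38,39], descend [4, 6, 12]
    N4 x:[37,115/3] y:[87/2,48] z:[39,51] -> miss, prune
    N6 x:[37,39] y:[38,85/2] z:[31,38] -> hit [38,38] leaf, test {P1(miss), P8@t=38}
    N12 x:[106/3,107/3] y:[42,45] z:[46,47] -> miss, prune
  N15 x:[38,143/3] y:[75/2,103/2] z:[31,45] -> hit [38,45], descend [1, 2, 3]
    N1 x:[137/3,46] y:[77/2,39] z:[38,44] -> miss, prune
    N2 x:[38,118/3] y:[83/2,103/2] z:[31,37] -> miss, prune
    N3 x:[136/3,143/3] y:[75/2,49] z:[32,45] -> miss, prune

order=[0, 5, 7, 9, 4, 6, 12, 15, 1, 2, 3]  |boxes|=11  |leaves|=1  hit=P8

== RESULT ==
11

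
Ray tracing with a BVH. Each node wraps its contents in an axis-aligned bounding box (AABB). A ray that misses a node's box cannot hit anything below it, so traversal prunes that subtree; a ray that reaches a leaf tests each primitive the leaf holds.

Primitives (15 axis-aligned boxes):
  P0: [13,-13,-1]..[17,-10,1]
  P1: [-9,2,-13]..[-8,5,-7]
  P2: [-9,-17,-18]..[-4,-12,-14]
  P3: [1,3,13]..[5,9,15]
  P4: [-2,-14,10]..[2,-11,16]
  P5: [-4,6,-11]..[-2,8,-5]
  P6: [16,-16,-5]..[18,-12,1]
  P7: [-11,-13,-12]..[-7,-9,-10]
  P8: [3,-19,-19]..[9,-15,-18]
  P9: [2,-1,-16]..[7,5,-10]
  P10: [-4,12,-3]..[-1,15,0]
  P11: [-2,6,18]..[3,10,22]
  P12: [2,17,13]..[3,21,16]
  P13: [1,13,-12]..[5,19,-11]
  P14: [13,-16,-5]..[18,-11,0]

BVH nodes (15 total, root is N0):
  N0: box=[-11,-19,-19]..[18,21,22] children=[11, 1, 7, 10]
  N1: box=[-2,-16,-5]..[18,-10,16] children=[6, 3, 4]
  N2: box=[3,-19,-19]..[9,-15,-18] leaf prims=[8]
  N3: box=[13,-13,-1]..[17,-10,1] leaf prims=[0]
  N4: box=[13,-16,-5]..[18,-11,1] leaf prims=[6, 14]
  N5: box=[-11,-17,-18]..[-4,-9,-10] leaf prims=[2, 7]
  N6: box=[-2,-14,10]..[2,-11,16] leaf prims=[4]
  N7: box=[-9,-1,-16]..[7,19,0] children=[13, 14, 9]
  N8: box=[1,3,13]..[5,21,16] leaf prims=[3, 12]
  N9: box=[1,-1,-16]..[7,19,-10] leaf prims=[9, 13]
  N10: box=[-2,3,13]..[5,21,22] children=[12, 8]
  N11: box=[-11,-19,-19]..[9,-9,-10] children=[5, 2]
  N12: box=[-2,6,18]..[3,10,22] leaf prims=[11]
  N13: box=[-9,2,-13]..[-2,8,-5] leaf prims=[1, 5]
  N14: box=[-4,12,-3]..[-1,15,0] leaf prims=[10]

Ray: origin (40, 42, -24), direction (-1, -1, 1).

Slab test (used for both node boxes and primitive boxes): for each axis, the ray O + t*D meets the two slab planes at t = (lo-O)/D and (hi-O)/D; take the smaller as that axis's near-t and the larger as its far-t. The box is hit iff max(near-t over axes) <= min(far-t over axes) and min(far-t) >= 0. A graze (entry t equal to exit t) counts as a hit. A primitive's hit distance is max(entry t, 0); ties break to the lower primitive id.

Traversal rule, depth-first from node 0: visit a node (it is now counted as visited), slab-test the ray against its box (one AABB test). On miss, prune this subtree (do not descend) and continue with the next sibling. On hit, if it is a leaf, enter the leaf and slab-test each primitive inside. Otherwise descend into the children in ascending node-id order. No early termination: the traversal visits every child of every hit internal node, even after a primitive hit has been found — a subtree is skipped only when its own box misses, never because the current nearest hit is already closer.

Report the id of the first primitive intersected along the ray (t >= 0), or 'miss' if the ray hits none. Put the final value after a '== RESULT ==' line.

Walk:
N0 x:[22,51] y:[21,61] z:[5,46] -> hit [22,46], descend [1, 7, 10, 11]
  N1 x:[22,42] y:[52,58] z:[19,40] -> miss, prune
  N7 x:[33,49] y:[23,43] z:[8,24] -> miss, prune
  N10 x:[35,42] y:[21,39] z:[37,46] -> hit [37,39], descend [8, 12]
    N8 x:[35,39] y:[21,39] z:[37,40] -> hit [37,39] leaf, test {P3@t=37, P12(miss)}
    N12 x:[37,42] y:[32,36] z:[42,46] -> miss, prune
  N11 x:[31,51] y:[51,61] z:[5,14] -> miss, prune

Summary -> nodes [0, 1, 7, 10, 8, 12, 11]; box-tests=7; leaf-entries=1; first=P3

== RESULT ==
3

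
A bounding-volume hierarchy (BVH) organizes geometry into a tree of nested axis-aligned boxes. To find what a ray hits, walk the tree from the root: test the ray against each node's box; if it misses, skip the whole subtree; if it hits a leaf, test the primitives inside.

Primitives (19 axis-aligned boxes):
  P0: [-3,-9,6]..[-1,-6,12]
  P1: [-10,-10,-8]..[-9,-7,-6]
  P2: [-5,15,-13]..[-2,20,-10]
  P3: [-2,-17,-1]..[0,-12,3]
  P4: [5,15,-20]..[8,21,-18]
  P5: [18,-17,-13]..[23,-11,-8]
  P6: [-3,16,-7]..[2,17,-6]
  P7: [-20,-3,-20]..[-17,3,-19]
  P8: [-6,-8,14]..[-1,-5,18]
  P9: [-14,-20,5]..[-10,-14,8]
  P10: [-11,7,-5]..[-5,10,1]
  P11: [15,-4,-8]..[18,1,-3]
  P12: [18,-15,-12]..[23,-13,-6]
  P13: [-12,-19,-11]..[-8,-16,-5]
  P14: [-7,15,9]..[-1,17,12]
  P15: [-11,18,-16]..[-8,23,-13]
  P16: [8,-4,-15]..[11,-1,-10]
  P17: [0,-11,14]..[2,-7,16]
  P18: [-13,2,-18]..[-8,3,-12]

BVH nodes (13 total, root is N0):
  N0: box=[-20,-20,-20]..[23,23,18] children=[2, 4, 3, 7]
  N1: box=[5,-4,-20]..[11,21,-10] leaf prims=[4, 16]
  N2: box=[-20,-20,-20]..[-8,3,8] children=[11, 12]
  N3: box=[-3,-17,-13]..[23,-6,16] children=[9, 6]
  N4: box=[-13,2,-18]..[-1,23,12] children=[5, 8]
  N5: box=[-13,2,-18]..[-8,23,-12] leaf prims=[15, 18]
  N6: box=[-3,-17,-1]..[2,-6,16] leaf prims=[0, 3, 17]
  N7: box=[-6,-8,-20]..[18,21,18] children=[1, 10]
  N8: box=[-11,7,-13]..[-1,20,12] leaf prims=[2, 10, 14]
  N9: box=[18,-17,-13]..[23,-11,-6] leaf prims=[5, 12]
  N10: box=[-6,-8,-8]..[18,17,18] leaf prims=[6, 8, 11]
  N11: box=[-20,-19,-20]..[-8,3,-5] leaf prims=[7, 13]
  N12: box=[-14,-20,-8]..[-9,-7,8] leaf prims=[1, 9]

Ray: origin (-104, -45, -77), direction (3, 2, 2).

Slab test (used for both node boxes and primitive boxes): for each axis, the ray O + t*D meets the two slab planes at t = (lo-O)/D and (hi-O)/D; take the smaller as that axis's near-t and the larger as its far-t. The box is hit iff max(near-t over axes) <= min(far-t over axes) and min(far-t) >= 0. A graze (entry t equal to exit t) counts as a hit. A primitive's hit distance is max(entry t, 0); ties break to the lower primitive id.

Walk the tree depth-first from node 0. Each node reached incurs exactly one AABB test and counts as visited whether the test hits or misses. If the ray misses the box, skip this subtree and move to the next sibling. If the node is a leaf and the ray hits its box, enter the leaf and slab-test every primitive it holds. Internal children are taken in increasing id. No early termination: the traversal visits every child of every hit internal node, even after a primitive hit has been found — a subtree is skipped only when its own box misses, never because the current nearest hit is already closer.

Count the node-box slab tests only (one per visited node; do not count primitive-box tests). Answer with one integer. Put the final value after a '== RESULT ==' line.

Trace the traversal:
N0 x:[28,127/3] y:[25/2,34] z:[57/2,95/2] -> hit [57/2,34], descend [2, 3, 4, 7]
  N2 x:[28,32] y:[25/2,24] z:[57/2,85/2] -> miss, prune
  N3 x:[101/3,127/3] y:[14,39/2] z:[32,93/2] -> miss, prune
  N4 x:[91/3,103/3] y:[47/2,34] z:[59/2,89/2] -> hit [91/3,34], descend [5, 8]
    N5 x:[91/3,32] y:[47/2,34] z:[59/2,65/2] -> hit [91/3,32] leaf, test {P15@t=63/2, P18(miss)}
    N8 x:[31,103/3] y:[26,65/2] z:[32,89/2] -> hit [32,65/2] leaf, test {P2(miss), P10(miss), P14(miss)}
  N7 x:[98/3,122/3] y:[37/2,33] z:[57/2,95/2] -> hit [98/3,33], descend [1, 10]
    N1 x:[109/3,115/3] y:[41/2,33] z:[57/2,67/2] -> miss, prune
    N10 x:[98/3,122/3] y:[37/2,31] z:[69/2,95/2] -> miss, prune

9 AABB tests over nodes [0, 2, 3, 4, 5, 8, 7, 1, 10]; 2 leaves entered; closest P15.

== RESULT ==
9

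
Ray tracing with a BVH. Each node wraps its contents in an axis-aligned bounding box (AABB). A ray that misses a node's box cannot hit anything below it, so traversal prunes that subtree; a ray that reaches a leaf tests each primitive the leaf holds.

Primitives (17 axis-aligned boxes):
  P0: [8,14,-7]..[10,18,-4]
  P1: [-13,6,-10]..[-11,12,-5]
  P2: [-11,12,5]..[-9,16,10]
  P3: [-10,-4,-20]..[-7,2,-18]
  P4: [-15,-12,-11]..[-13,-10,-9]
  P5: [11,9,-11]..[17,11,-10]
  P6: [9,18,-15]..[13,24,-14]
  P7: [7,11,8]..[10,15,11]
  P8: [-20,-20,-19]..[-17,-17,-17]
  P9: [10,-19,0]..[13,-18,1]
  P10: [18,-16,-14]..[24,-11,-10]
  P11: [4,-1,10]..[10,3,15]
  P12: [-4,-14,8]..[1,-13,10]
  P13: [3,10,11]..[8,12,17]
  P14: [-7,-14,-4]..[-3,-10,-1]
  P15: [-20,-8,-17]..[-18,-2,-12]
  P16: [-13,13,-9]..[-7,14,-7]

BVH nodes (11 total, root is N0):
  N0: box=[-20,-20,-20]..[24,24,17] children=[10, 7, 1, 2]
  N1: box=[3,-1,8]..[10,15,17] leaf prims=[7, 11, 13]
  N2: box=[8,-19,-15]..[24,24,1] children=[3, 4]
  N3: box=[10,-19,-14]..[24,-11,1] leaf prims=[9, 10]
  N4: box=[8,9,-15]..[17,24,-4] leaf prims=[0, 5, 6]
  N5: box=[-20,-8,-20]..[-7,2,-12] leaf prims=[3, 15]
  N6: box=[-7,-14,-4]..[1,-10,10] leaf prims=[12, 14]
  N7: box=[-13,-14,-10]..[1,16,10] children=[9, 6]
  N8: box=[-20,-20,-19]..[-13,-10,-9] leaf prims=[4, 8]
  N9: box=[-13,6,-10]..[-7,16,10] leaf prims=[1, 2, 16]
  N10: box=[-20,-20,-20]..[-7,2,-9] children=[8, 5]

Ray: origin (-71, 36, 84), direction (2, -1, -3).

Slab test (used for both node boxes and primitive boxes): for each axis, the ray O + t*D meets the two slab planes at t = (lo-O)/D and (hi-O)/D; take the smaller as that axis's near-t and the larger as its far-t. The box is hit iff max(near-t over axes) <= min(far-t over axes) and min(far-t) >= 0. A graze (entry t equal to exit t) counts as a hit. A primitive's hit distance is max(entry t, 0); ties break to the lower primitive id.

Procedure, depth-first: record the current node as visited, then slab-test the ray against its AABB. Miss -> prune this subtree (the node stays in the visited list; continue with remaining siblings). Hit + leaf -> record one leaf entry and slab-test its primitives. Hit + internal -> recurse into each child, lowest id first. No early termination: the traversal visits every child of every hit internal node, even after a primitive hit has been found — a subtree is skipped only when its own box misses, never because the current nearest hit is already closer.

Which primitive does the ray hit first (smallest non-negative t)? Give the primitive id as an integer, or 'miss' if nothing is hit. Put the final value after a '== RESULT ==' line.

Traverse from the root:
N0 x:[51/2,95/2] y:[12,56] z:[67/3,104/3] -> hit [51/2,104/3], descend [1, 2, 7, 10]
  N1 x:[37,81/2] y:[21,37] z:[67/3,76/3] -> miss, prune
  N2 x:[79/2,95/2] y:[12,55] z:[83/3,33] -> miss, prune
  N7 x:[29,36] y:[20,50] z:[74/3,94/3] -> hit [29,94/3], descend [6, 9]
    N6 x:[32,36] y:[46,50] z:[74/3,88/3] -> miss, prune
    N9 x:[29,32] y:[20,30] z:[74/3,94/3] -> hit [29,30] leaf, test {P1@t=89/3, P2(miss), P16(miss)}
  N10 x:[51/2,32] y:[34,56] z:[31,104/3] -> miss, prune

7 AABB tests over nodes [0, 1, 2, 7, 6, 9, 10]; 1 leaf entered; closest P1.

== RESULT ==
1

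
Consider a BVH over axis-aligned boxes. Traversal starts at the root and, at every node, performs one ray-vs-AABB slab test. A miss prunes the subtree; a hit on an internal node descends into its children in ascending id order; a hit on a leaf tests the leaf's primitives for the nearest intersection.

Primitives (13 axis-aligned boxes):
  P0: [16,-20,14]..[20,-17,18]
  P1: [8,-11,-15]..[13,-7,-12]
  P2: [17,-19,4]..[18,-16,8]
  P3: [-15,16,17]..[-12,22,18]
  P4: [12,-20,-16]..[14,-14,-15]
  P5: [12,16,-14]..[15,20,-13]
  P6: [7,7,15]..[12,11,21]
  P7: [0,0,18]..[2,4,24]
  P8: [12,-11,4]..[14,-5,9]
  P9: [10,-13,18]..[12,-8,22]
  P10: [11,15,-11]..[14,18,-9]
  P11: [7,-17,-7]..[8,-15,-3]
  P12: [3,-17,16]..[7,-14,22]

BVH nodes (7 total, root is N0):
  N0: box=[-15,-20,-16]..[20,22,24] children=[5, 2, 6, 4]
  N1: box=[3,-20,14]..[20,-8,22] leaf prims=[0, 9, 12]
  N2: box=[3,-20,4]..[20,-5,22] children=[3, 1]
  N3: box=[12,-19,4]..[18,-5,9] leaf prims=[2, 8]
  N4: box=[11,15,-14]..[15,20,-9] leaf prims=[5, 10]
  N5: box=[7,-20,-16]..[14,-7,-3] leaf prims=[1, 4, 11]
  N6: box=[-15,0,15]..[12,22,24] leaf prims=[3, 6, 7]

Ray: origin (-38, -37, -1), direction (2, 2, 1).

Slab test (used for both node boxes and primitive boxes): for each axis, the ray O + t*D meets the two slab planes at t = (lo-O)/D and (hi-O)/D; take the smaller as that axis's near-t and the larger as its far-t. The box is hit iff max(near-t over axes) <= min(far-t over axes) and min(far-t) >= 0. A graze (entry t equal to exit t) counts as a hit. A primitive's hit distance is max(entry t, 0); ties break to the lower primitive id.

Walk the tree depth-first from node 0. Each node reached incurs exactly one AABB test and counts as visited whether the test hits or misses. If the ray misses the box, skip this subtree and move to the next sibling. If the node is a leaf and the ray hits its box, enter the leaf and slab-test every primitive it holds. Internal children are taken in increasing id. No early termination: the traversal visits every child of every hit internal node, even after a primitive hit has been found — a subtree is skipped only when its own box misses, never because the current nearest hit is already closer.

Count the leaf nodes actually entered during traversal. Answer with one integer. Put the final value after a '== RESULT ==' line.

Traverse from the root:
N0 x:[23/2,29] y:[17/2,59/2] z:[-15,25] -> hit [23/2,25], descend [2, 4, 5, 6]
  N2 x:[41/2,29] y:[17/2,16] z:[5,23] -> miss, prune
  N4 x:[49/2,53/2] y:[26,57/2] z:[-13,-8] -> miss, prune
  N5 x:[45/2,26] y:[17/2,15] z:[-15,-2] -> miss, prune
  N6 x:[23/2,25] y:[37/2,59/2] z:[16,25] -> hit [37/2,25] leaf, test {P3(miss), P6(miss), P7@t=19}

5 AABB tests over nodes [0, 2, 4, 5, 6]; 1 leaf entered; closest P7.

== RESULT ==
1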